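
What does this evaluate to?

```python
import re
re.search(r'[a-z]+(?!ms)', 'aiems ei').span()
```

The negative lookahead/lookbehind blocks any match where the forbidden context is present.
The match spans [0:5] → 'aiems'.

(0, 5)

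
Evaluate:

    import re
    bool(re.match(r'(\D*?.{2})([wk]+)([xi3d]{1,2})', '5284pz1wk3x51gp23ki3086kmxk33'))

With `match`, the pattern is implicitly anchored at the beginning.
Here the string doesn't start with a match, so the call returns None, and `bool(None)` is False.

False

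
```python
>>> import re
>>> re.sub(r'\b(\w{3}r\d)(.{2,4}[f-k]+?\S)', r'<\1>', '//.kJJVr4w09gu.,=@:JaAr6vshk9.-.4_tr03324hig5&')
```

A `+?`/`*?`/`{m,n}?` starts at its minimum and grows only as far as needed for what follows to match.
Each match is replaced using the text its own group 1 captured.

'//.kJJVr4w09gu.,=@:<JaAr6>.-.<4_tr0>g5&'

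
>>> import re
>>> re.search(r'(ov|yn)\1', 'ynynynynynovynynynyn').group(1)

The match spans [0:4] → 'ynyn'.
Captured: group 1 = 'yn'.

'yn'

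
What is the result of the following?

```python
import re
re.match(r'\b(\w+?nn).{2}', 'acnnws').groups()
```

('acnn',)

The pattern matches a word boundary (`\b`, zero-width); then one or more of a word character (lazy), then the literal 'nn' (captured); then exactly 2 of any character.
`match` is anchored at position 0; if the pattern doesn't fit there, it returns None.
The match spans [0:6] → 'acnnws'.
Captured: group 1 = 'acnn'.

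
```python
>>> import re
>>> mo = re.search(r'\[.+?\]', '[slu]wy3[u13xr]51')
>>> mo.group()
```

'[slu]'

With the lazy modifier that quantifier settles for the fewest repetitions that let the rest of the pattern succeed (the atoms after it are unaffected and can still be greedy).
Unlike `match`, `search` isn't anchored — it looks for the pattern anywhere in the string.
The match spans [0:5] → '[slu]'.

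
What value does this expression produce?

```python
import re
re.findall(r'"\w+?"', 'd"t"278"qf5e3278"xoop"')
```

['"t"', '"qf5e3278"']

Walking the string: at [1:4] → '"t"'; at [7:17] → '"qf5e3278"'.
`findall` yields the raw match text (2 of them) because the pattern has no groups.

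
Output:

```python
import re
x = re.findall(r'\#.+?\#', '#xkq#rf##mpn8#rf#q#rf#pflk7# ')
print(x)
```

Lazy quantifiers expand one character at a time until the remainder of the pattern can match.
Scanning left to right: at [0:5] → '#xkq#'; at [7:14] → '##mpn8#'; at [16:19] → '#q#'; at [21:28] → '#pflk7#'.
`findall` yields the raw match text (4 of them) because the pattern has no groups.

['#xkq#', '##mpn8#', '#q#', '#pflk7#']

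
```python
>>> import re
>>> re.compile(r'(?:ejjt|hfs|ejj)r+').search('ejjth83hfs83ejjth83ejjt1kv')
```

None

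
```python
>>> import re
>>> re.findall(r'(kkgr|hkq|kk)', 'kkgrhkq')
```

Alternation isn't longest-match — the leftmost alternative that fits at this position is chosen.
`findall` collects group 1 from each match (2 total).

['kkgr', 'hkq']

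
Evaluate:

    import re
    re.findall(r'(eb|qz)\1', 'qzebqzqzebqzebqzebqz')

`\1` is not a pattern — it's the concrete string captured by group 1, re-applied verbatim.
Scanning left to right: at [4:8] match 'qzqz', group 1 = 'qz'.
One capturing group, so `findall` returns just the captured substring from the one match — 1 in all.

['qz']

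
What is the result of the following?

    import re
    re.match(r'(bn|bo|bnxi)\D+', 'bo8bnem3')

With `match`, the pattern is implicitly anchored at the beginning.
Here the pattern fails at index 0, so the call returns None.

None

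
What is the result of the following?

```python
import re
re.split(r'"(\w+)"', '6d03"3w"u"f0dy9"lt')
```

Matches to split on: at [4:8] → '"3w"'; at [9:16] → '"f0dy9"'.
Because the pattern has a capturing group, `split` also inserts each captured text between the pieces.

['6d03', '3w', 'u', 'f0dy9', 'lt']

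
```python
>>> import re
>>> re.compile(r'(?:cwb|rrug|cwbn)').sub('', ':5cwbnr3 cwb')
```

':5nr3 '

Branches in `(...|...)` are attempted left-to-right; the first branch that allows the whole pattern to succeed is taken.
Every occurrence is swapped for ''.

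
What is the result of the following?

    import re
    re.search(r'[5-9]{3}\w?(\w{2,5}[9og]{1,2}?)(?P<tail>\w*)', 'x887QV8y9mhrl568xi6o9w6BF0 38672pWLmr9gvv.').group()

'887QV8y9mhrl568xi6o9w6BF0'

The pattern matches exactly 3 of a character in [5-9], then optionally a word character; then 2 to 5 of a word character, then 1 to 2 of one of [9og] (lazy) (captured); then zero or more of a word character (captured as 'tail').
`re.search` scans for the first position where the pattern succeeds.
The match spans [1:26] → '887QV8y9mhrl568xi6o9w6BF0'.
Captured: group 1 = 'V8y9', group 2 = 'mhrl568xi6o9w6BF0'.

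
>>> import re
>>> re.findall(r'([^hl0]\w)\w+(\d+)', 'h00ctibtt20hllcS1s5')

[('ct', '5')]

The pattern matches any character except [hl0], then a word character (captured); then one or more of a word character; then one or more of a digit (captured).
With 2 capturing groups, `findall` returns a 2-tuple per match.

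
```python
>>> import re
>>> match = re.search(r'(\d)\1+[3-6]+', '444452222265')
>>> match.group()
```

'44445'

The backreference `\1` re-matches whatever the first group consumed, character for character.
`re.search` scans for the first position where the pattern succeeds.
The match spans [0:5] → '44445'.
Captured: group 1 = '4'.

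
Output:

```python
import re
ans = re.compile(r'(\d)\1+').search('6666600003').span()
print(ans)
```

`\1` has to match the exact text group 1 already captured.
The match spans [0:5] → '66666'.

(0, 5)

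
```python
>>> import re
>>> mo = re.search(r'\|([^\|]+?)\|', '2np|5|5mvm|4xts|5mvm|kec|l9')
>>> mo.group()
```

`re.search` scans for the first position where the pattern succeeds.
The match spans [3:6] → '|5|'.
Captured: group 1 = '5'.

'|5|'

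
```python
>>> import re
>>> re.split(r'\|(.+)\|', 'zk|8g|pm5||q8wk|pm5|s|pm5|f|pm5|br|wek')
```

['zk', '8g|pm5||q8wk|pm5|s|pm5|f|pm5|br', 'wek']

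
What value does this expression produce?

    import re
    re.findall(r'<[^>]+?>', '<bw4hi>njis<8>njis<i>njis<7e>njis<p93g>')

['<bw4hi>', '<8>', '<i>', '<7e>', '<p93g>']

Walking the string: at [0:7] → '<bw4hi>'; at [11:14] → '<8>'; at [18:21] → '<i>'; at [25:29] → '<7e>'; at [33:39] → '<p93g>'.
No capturing groups, so `findall` returns the 5 full match strings.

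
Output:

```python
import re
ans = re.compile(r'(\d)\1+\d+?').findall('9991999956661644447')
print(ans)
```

After group 1 captures some text, `\1` only succeeds where that same text appears again.
Because there's exactly one group, `findall` drops the full match and keeps group 1 from each hit.

['9', '9', '6', '4']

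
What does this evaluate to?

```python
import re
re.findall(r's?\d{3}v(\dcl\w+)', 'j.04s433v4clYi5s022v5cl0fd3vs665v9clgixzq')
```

Pattern: optionally a literal 's', then exactly 3 of a digit, then a literal 'v'; then a digit, then the literal 'cl', then one or more of a word character (captured).
Walking the string: at [4:41] match 's433v4clYi5s022v5cl0fd3vs665v9clgixzq', group 1 = '4clYi5s022v5cl0fd3vs665v9clgixzq'.
`findall` collects group 1 from the one match (1 total).

['4clYi5s022v5cl0fd3vs665v9clgixzq']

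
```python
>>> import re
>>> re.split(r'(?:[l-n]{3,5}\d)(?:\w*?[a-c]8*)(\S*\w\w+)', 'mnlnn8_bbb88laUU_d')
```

A `+?`/`*?`/`{m,n}?` starts at its minimum and grows only as far as needed for what follows to match.
With a capturing group present, the delimiter's captured portion is kept in the result list.

['', 'bb88laUU_d', '']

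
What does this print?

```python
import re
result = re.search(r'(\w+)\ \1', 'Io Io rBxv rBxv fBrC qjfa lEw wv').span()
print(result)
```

(0, 5)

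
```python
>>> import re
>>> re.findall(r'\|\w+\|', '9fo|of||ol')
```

Matches: at [3:7] → '|of|'.
No capturing groups, so `findall` returns the 1 full match string.

['|of|']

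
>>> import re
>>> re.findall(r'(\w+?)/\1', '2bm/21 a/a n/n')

`\1` is not a pattern — it's the concrete string captured by group 1, re-applied verbatim.
Walking the string: at [7:10] match 'a/a', group 1 = 'a'; at [11:14] match 'n/n', group 1 = 'n'.
With a single group, `findall` returns only what that group captured — 2 items.

['a', 'n']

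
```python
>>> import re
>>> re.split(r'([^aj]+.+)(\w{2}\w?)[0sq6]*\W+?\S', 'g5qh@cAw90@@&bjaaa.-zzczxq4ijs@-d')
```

The `?` after the quantifier makes it lazy — it takes as little as possible before letting the rest of the pattern try.
With a capturing group present, the delimiter's captured portion is kept in the result list.

['', 'g5qh@cAw90@@&bjaaa.-zzczxq4i', 'js', 'd']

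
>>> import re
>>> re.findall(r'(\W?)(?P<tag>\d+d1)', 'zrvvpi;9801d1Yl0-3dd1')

Multiple groups make `findall` return tuples — one 2-tuple for the one match.

[(';', '9801d1')]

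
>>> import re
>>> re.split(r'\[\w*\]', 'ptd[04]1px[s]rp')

['ptd', '1px', 'rp']

Matches to split on: at [3:7] → '[04]'; at [10:13] → '[s]'.
The string is cut at each match, leaving 3 pieces.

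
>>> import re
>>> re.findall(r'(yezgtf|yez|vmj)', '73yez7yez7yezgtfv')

Branches in `(...|...)` are attempted left-to-right; the first branch that allows the whole pattern to succeed is taken.
Scanning left to right: at [2:5] match 'yez', group 1 = 'yez'; at [6:9] match 'yez', group 1 = 'yez'; at [10:16] match 'yezgtf', group 1 = 'yezgtf'.
`findall` collects group 1 from each match (3 total).

['yez', 'yez', 'yezgtf']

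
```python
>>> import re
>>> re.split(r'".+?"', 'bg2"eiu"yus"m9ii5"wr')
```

The `?` after the quantifier makes it lazy — it takes as little as possible before letting the rest of the pattern try.
Matches to split on: at [3:8] → '"eiu"'; at [11:18] → '"m9ii5"'.
The string is cut at each match, leaving 3 pieces.

['bg2', 'yus', 'wr']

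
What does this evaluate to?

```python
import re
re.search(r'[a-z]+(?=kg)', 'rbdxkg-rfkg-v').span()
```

(0, 4)

The positive lookaround only admits positions where the adjacent text matches; those characters stay outside the span.
The match spans [0:4] → 'rbdx'.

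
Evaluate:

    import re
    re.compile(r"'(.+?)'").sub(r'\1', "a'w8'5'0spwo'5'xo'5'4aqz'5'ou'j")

'aw850spwo5xo54aqz5ouj'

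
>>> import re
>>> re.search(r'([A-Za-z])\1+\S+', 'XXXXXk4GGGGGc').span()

A backreference is literal: `\1` must see the identical characters the first group matched.
`re.search` scans for the first position where the pattern succeeds.
The match spans [0:13] → 'XXXXXk4GGGGGc'.
Captured: group 1 = 'X'.

(0, 13)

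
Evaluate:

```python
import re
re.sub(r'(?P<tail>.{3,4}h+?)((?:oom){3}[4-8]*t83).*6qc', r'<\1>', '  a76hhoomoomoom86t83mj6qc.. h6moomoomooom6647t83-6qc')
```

Pattern: 3 to 4 of any character, then one or more of the literal 'h' (lazy) (captured as 'tail'); then the literal 'oom' repeated 3 times, then zero or more of a character in [4-8], then the literal 't83' (captured); then zero or more of any character, then the literal '6qc'.
Matches: at [1:53] → ' a76hhoomoomoom86t83mj6qc.. h6moomoomooom6647t83-6qc'.
The replacement refers to a captured group, so each match is rewritten using its own captured text.

' < a76hh>'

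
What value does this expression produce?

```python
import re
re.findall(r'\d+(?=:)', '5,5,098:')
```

['098']

Lookahead/lookbehind check context without consuming it, so the matched span excludes the asserted characters.
Matches: at [4:7] → '098'.
Since nothing is captured, `findall` lists the 1 matched substring directly.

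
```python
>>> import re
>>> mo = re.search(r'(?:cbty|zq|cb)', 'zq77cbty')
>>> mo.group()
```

'zq'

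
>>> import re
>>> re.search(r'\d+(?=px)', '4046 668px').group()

'668'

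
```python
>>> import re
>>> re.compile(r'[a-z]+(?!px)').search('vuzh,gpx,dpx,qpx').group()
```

'vuzh'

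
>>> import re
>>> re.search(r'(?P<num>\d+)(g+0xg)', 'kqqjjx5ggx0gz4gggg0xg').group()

Pattern: one or more of a digit (captured as 'num'); then one or more of the literal 'g', then the literal '0xg' (captured).
`re.search` tries every starting position until one works.
The match spans [13:21] → '4gggg0xg'.
Captured: group 1 = '4', group 2 = 'gggg0xg'.

'4gggg0xg'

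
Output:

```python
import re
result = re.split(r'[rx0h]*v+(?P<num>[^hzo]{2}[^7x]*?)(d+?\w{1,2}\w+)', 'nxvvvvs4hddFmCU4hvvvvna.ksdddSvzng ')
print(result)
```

This matches zero or more of one of [rx0h], then one or more of the literal 'v'; then exactly 2 of any character except [hzo], then zero or more of any character except [7x] (lazy) (captured as 'num'); then one or more of the literal 'd' (lazy), then 1 to 2 of a word character, then one or more of a word character (captured).
Lazy quantifiers expand one character at a time until the remainder of the pattern can match.
Matches to split on: at [1:23] → 'xvvvvs4hddFmCU4hvvvvna'.
With a capturing group present, the delimiter's captured portion is kept in the result list.

['n', 's4h', 'ddFmCU4hvvvvna', '.ksdddSvzng ']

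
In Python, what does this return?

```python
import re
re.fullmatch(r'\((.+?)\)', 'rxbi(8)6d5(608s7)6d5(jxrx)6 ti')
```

None

For `fullmatch`, every character of the input must be accounted for by the pattern.
Here the string isn't matched end-to-end, so the call returns None.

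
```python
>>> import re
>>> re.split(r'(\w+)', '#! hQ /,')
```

['#! ', 'hQ', ' /,']

The pattern matches one or more of a word character (captured).
Matches to split on: at [3:5] → 'hQ'.
Because the pattern has a capturing group, `split` also inserts each captured text between the pieces.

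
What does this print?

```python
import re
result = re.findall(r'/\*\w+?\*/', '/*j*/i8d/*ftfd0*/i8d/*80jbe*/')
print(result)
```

['/*j*/', '/*ftfd0*/', '/*80jbe*/']

No capturing groups, so `findall` returns the 3 full match strings.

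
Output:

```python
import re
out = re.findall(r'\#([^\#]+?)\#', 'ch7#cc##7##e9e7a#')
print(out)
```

['cc', '7', 'e9e7a']

Matches: at [3:7] match '#cc#', group 1 = 'cc'; at [7:10] match '#7#', group 1 = '7'; at [10:17] match '#e9e7a#', group 1 = 'e9e7a'.
`findall` collects group 1 from each match (3 total).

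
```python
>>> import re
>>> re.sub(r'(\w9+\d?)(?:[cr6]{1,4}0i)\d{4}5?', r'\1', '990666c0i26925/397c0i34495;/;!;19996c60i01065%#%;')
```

The replacement refers to a captured group, so each match is rewritten using its own captured text.

'990/397;/;!;19996%#%;'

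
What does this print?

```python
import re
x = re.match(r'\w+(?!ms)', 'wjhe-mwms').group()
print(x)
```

wjhe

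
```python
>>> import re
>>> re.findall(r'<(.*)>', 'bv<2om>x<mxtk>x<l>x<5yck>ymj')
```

Matches: at [2:25] match '<2om>x<mxtk>x<l>x<5yck>', group 1 = '2om>x<mxtk>x<l>x<5yck'.
With a single group, `findall` returns only what that group captured — 1 item.

['2om>x<mxtk>x<l>x<5yck']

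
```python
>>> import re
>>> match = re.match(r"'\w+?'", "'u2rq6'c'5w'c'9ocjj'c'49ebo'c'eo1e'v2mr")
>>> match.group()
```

`re.match` won't scan ahead — the pattern has to work from the very first character.
The match spans [0:7] → "'u2rq6'".

"'u2rq6'"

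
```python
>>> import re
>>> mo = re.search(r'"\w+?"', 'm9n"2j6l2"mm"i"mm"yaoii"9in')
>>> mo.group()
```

'"2j6l2"'

Unlike `match`, `search` isn't anchored — it looks for the pattern anywhere in the string.
The match spans [3:10] → '"2j6l2"'.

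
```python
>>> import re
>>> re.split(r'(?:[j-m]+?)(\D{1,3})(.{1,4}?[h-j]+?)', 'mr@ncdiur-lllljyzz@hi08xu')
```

['', 'r@n', 'cdi', 'ur-', 'll', 'lj', 'yzz@hi08xu']

Because the quantifier is non-greedy, it stops expanding at the earliest point where the rest of the pattern can succeed.
With a capturing group present, the delimiter's captured portion is kept in the result list.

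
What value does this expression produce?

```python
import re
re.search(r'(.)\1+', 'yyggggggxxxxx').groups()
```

('y',)

The match spans [0:2] → 'yy'.
Captured: group 1 = 'y'.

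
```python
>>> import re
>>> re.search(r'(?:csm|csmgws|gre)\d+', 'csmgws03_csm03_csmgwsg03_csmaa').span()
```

The match spans [0:8] → 'csmgws03'.

(0, 8)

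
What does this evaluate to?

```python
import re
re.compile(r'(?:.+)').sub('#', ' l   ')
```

This matches one or more of any character (non-capturing group).
Matches: at [0:5] → ' l   '.
Every occurrence is swapped for '#'.

'#'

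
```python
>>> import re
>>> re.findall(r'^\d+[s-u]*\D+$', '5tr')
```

['5tr']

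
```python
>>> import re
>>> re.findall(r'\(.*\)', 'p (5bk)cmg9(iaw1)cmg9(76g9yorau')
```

['(5bk)cmg9(iaw1)']

With no groups in the pattern, `findall` gives back each whole match — 1 here.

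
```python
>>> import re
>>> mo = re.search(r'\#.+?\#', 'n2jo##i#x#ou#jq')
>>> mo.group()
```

With the lazy modifier that quantifier settles for the fewest repetitions that let the rest of the pattern succeed (the atoms after it are unaffected and can still be greedy).
Unlike `match`, `search` isn't anchored — it looks for the pattern anywhere in the string.
The match spans [4:8] → '##i#'.

'##i#'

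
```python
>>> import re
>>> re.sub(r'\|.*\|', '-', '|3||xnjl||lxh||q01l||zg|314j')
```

Matches: at [0:24] → '|3||xnjl||lxh||q01l||zg|'.
`sub` substitutes '-' at each match site.

'-314j'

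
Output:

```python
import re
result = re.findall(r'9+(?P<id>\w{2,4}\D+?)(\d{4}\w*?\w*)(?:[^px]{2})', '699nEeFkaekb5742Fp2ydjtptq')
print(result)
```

[('nEeFkaekb', '5742Fp2ydjtp')]

Pattern: one or more of a literal '9'; then 2 to 4 of a word character, then one or more of a non-digit (lazy) (captured as 'id'); then exactly 4 of a digit, then zero or more of a word character (lazy), then zero or more of a word character (captured); then exactly 2 of any character except [px] (non-capturing group).
Matches: at [1:26] match '99nEeFkaekb5742Fp2ydjtptq', groups = ('nEeFkaekb', '5742Fp2ydjtp').
With 2 capturing groups, `findall` returns a 2-tuple per match.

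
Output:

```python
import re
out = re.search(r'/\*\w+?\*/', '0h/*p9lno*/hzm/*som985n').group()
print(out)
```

The match spans [2:11] → '/*p9lno*/'.

/*p9lno*/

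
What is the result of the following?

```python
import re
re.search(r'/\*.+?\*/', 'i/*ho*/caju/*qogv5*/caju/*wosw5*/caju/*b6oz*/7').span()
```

(1, 7)

A non-greedy quantifier consumes as few characters as it can — just enough that the remainder of the pattern still matches from where it stops; whatever follows it matches normally.
`re.search` scans for the first position where the pattern succeeds.
The match spans [1:7] → '/*ho*/'.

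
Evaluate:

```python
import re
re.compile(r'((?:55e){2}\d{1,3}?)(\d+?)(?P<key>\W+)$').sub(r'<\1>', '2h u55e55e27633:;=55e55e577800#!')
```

The pattern matches the literal '55e' repeated 2 times, then 1 to 3 of a digit (lazy) (captured); then one or more of a digit (lazy) (captured); then one or more of a non-word character (captured as 'key'); then anchored at the end.
The replacement refers to a captured group, so each match is rewritten using its own captured text.

'2h u55e55e27633:;=<55e55e5>'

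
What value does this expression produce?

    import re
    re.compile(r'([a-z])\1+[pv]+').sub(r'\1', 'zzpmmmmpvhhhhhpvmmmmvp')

'zmhm'

`\1` is not a pattern — it's the concrete string captured by group 1, re-applied verbatim.
Matches: at [0:3] → 'zzp'; at [3:9] → 'mmmmpv'; at [9:16] → 'hhhhhpv'; at [16:22] → 'mmmmvp'.
The replacement refers to a captured group, so each match is rewritten using its own captured text.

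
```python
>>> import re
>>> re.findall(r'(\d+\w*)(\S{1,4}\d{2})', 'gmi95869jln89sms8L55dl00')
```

This matches one or more of a digit, then zero or more of a word character (captured); then 1 to 4 of a non-whitespace character, then exactly 2 of a digit (captured).
Scanning left to right: at [3:24] match '95869jln89sms8L55dl00', groups = ('95869jln89sms8L55d', 'l00').
2 groups means the one result is a tuple of 2 captured strings — 1 here.

[('95869jln89sms8L55d', 'l00')]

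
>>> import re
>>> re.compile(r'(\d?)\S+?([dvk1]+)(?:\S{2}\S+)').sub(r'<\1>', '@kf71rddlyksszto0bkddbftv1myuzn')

'<>'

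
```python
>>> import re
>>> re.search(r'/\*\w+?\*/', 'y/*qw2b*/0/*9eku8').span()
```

Unlike `match`, `search` isn't anchored — it looks for the pattern anywhere in the string.
The match spans [1:9] → '/*qw2b*/'.

(1, 9)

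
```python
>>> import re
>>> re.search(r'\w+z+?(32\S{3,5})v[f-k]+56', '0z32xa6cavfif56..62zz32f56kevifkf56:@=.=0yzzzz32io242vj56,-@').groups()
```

The pattern matches one or more of a word character, then one or more of a literal 'z' (lazy); then the literal '32', then 3 to 5 of a non-whitespace character (captured); then the literal 'v', then one or more of a character in [f-k], then the literal '56'.
Unlike `match`, `search` isn't anchored — it looks for the pattern anywhere in the string.
The match spans [0:15] → '0z32xa6cavfif56'.
Captured: group 1 = '32xa6ca'.

('32xa6ca',)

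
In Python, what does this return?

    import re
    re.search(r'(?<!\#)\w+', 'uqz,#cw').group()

'uqz'

Because the assertion is negative and zero-width, positions next to the forbidden text are skipped.
`re.search` tries every starting position until one works.
The match spans [0:3] → 'uqz'.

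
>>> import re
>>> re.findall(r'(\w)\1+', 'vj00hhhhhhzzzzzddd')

['0', 'h', 'z', 'd']

A backreference is literal: `\1` must see the identical characters the first group matched.
Scanning left to right: at [2:4] match '00', group 1 = '0'; at [4:10] match 'hhhhhh', group 1 = 'h'; at [10:15] match 'zzzzz', group 1 = 'z'; at [15:18] match 'ddd', group 1 = 'd'.
Because there's exactly one group, `findall` drops the full match and keeps group 1 from each hit.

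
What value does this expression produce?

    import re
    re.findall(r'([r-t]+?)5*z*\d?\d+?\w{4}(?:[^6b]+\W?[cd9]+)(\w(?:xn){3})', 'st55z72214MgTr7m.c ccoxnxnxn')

Pattern: one or more of a character in [r-t] (lazy) (captured); then zero or more of the literal '5', then zero or more of the literal 'z'; then optionally a digit, then one or more of a digit (lazy), then exactly 4 of a word character; then one or more of any character except [6b], then optionally a non-word character, then one or more of one of [cd9] (non-capturing group); then a word character, then the literal 'xn' repeated 3 times (captured).
With 2 capturing groups, `findall` returns a 2-tuple per match.

[('st', 'oxnxnxn')]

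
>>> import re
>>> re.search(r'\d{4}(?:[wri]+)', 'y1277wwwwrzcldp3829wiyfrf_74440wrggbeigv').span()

Pattern: exactly 4 of a digit; then one or more of one of [wri] (non-capturing group).
The match spans [1:10] → '1277wwwwr'.

(1, 10)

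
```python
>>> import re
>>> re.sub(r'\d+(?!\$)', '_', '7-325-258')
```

'_-_-_'

A negative assertion filters positions out without eating any characters.
Every occurrence is swapped for '_'.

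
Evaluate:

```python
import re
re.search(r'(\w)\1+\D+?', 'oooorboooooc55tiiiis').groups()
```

`\1` is not a pattern — it's the concrete string captured by group 1, re-applied verbatim.
`re.search` tries every starting position until one works.
The match spans [0:5] → 'oooor'.
Captured: group 1 = 'o'.

('o',)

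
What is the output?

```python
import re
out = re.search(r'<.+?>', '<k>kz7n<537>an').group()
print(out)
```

<k>

`re.search` scans for the first position where the pattern succeeds.
The match spans [0:3] → '<k>'.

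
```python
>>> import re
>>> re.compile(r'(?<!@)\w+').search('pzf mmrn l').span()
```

A negative assertion filters positions out without eating any characters.
`re.search` scans for the first position where the pattern succeeds.
The match spans [0:3] → 'pzf'.

(0, 3)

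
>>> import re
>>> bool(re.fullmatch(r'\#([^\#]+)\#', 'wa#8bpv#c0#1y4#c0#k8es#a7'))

False

`fullmatch` succeeds only if the pattern covers the string from start to end.
Here the pattern can't cover the whole string, so the call returns None, and `bool(None)` is False.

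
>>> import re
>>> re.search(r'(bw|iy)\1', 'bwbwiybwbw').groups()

The match spans [0:4] → 'bwbw'.
Captured: group 1 = 'bw'.

('bw',)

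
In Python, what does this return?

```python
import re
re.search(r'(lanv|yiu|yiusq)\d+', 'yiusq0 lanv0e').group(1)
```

`re.search` tries every starting position until one works.
The match spans [0:6] → 'yiusq0'.
Captured: group 1 = 'yiusq'.

'yiusq'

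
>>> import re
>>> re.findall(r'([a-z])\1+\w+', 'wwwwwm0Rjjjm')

The backreference `\1` re-matches whatever the first group consumed, character for character.
Scanning left to right: at [0:12] match 'wwwwwm0Rjjjm', group 1 = 'w'.
Because there's exactly one group, `findall` drops the full match and keeps group 1 from the one hit.

['w']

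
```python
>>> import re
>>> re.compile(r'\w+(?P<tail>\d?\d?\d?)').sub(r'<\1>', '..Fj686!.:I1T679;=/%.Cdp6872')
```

This matches one or more of a word character; then optionally a digit, then optionally a digit, then optionally a digit (captured as 'tail').
Matches: at [2:7] → 'Fj686'; at [10:16] → 'I1T679'; at [21:28] → 'Cdp6872'.
`\1` in the replacement pulls in group 1's text for each match.

'..<>!.:<>;=/%.<>'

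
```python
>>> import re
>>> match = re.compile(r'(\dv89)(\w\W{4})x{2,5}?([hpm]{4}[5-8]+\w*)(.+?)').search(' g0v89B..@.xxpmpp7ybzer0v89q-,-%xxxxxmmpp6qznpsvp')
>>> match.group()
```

A non-greedy quantifier consumes as few characters as it can — just enough that the remainder of the pattern still matches from where it stops; whatever follows it matches normally.
The match spans [2:29] → '0v89B..@.xxpmpp7ybzer0v89q-'.

'0v89B..@.xxpmpp7ybzer0v89q-'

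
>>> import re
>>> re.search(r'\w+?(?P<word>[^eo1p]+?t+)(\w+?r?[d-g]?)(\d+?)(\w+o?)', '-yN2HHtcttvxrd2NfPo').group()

'yN2HHtcttvxrd2NfPo'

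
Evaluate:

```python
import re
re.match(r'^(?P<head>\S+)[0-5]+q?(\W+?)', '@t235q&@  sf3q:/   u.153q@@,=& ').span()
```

(0, 7)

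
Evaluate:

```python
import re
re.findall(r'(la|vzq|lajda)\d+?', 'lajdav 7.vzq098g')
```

Walking the string: at [9:13] match 'vzq0', group 1 = 'vzq'.
`findall` collects group 1 from the one match (1 total).

['vzq']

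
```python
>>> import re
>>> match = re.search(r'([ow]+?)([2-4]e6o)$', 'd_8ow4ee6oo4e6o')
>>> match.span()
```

(9, 15)

Pattern: one or more of one of [ow] (lazy) (captured); then a character in [2-4], then the literal 'e6o' (captured); then anchored at the end.
The match spans [9:15] → 'oo4e6o'.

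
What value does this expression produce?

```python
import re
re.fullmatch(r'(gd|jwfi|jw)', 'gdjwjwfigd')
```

None

`re.fullmatch` is like wrapping the pattern in `^…$` (in single-line mode).
Here the string isn't matched end-to-end, so the call returns None.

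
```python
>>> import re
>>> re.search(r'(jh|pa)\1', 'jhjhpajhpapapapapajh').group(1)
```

'jh'

`\1` is not a pattern — it's the concrete string captured by group 1, re-applied verbatim.
`re.search` tries every starting position until one works.
The match spans [0:4] → 'jhjh'.
Captured: group 1 = 'jh'.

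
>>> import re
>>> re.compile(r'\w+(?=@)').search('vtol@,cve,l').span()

The `(?=…)`/`(?<=…)` assertion just peeks at neighbouring text; it doesn't advance the match position.
`re.search` tries every starting position until one works.
The match spans [0:4] → 'vtol'.

(0, 4)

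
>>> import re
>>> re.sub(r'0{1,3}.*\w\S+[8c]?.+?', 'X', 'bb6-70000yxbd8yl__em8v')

'bb6-7X'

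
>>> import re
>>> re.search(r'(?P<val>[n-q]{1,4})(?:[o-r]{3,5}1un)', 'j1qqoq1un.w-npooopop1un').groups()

The match spans [2:9] → 'qqoq1un'.
Captured: group 1 = 'q'.

('q',)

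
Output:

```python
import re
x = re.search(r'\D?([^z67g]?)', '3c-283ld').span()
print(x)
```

The match spans [0:1] → '3'.

(0, 1)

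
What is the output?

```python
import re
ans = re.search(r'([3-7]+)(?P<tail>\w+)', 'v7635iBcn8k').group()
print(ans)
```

7635iBcn8k

This matches one or more of a character in [3-7] (captured); then one or more of a word character (captured as 'tail').
`search` walks the string left to right and returns the first match it finds.
The match spans [1:11] → '7635iBcn8k'.
Captured: group 1 = '7635', group 2 = 'iBcn8k'.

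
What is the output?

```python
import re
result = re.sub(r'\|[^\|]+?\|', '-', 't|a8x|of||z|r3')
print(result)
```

t-of|-r3

Matches: at [1:6] → '|a8x|'; at [9:12] → '|z|'.
Every occurrence is swapped for '-'.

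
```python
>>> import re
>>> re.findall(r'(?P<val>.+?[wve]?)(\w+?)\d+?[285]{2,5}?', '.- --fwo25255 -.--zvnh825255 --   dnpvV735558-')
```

[('.- --', 'fwo'), ('55 -.--', 'zvnh'), ('255 --   ', 'dnpvV')]

A non-greedy quantifier consumes as few characters as it can — just enough that the remainder of the pattern still matches from where it stops; whatever follows it matches normally.
2 groups means each result is a tuple of 2 captured strings — 3 here.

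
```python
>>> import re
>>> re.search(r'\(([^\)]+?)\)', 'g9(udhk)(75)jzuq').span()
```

(2, 8)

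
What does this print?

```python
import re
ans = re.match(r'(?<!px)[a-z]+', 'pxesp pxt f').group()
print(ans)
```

The negative lookaround is zero-width — it rules out positions where the adjacent text would match, without consuming anything.
`match` is anchored at position 0; if the pattern doesn't fit there, it returns None.
The match spans [0:5] → 'pxesp'.

pxesp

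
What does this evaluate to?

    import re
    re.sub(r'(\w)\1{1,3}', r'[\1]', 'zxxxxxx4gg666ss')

'z[x][x]4[g][6][s]'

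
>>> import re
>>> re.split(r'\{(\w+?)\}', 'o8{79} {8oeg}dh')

['o8', '79', ' ', '8oeg', 'dh']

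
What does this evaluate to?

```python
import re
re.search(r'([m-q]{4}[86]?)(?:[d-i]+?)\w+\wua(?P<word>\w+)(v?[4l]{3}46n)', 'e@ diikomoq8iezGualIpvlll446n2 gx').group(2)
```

'lIpvl'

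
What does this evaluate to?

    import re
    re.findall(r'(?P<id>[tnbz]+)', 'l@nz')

['nz']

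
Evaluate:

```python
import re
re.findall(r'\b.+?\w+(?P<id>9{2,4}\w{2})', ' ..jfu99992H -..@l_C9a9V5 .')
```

Pattern: a word boundary (`\b`, zero-width); then one or more of any character (lazy); then one or more of a word character; then 2 to 4 of a literal '9', then exactly 2 of a word character (captured as 'id').
Walking the string: at [3:12] match 'jfu99992H', group 1 = '992H'.
`findall` collects group 1 from the one match (1 total).

['992H']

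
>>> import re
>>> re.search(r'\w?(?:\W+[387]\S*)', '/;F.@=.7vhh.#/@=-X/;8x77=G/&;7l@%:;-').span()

This matches optionally a word character; then one or more of a non-word character, then one of [387], then zero or more of a non-whitespace character (non-capturing group).
`search` walks the string left to right and returns the first match it finds.
The match spans [2:36] → 'F.@=.7vhh.#/@=-X/;8x77=G/&;7l@%:;-'.

(2, 36)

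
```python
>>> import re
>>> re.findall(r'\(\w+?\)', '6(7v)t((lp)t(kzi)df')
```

['(7v)', '(lp)', '(kzi)']

Matches: at [1:5] → '(7v)'; at [7:11] → '(lp)'; at [12:17] → '(kzi)'.
Since nothing is captured, `findall` lists the 3 matched substrings directly.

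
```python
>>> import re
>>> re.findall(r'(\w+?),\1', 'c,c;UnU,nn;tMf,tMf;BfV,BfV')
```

The backreference `\1` re-matches whatever the first group consumed, character for character.
Scanning left to right: at [0:3] match 'c,c', group 1 = 'c'; at [11:18] match 'tMf,tMf', group 1 = 'tMf'; at [19:26] match 'BfV,BfV', group 1 = 'BfV'.
`findall` collects group 1 from each match (3 total).

['c', 'tMf', 'BfV']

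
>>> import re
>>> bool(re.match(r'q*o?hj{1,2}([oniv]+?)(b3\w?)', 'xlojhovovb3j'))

False

This matches zero or more of a literal 'q', then optionally the literal 'o', then a literal 'h'; then 1 to 2 of a literal 'j'; then one or more of one of [oniv] (lazy) (captured); then the literal 'b3', then optionally a word character (captured).
`re.match` won't scan ahead — the pattern has to work from the very first character.
Here the string doesn't start with a match, so the call returns None, and `bool(None)` is False.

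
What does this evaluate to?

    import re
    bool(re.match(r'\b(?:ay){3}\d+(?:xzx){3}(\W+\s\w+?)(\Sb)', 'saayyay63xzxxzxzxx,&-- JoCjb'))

False

Pattern: a word boundary (`\b`, zero-width); then the literal 'ay' repeated 3 times, then one or more of a digit, then the literal 'xzx' repeated 3 times; then one or more of a non-word character, then whitespace, then one or more of a word character (lazy) (captured); then a non-whitespace character, then the literal 'b' (captured).
`re.match` won't scan ahead — the pattern has to work from the very first character.
Here position 0 doesn't satisfy it, so the call returns None, and `bool(None)` is False.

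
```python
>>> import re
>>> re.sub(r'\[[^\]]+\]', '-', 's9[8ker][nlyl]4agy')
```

Matches: at [2:8] → '[8ker]'; at [8:14] → '[nlyl]'.
Each match is replaced by '-'.

's9--4agy'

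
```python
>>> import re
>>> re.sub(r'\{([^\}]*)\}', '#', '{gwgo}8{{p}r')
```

'#8#r'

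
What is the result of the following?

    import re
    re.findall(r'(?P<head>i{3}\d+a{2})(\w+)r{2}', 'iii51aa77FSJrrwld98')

[('iii51aa', '77FSJ')]

This matches exactly 3 of a literal 'i', then one or more of a digit, then exactly 2 of the literal 'a' (captured as 'head'); then one or more of a word character (captured); then exactly 2 of a literal 'r'.
`findall` packs the 2 group values into a tuple for every match.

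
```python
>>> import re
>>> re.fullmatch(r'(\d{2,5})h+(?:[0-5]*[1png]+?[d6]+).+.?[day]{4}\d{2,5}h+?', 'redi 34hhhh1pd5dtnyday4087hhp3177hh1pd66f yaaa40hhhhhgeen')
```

None

This matches 2 to 5 of a digit (captured); then one or more of a literal 'h'; then zero or more of a character in [0-5], then one or more of one of [1png] (lazy), then one or more of one of [d6] (non-capturing group); then one or more of any character, then optionally any character, then exactly 4 of one of [day]; then 2 to 5 of a digit, then one or more of a literal 'h' (lazy).
`re.fullmatch` is like wrapping the pattern in `^…$` (in single-line mode).
Here the pattern can't cover the whole string, so the call returns None.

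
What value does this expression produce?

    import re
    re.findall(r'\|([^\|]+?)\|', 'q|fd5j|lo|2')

['fd5j']

Walking the string: at [1:7] match '|fd5j|', group 1 = 'fd5j'.
`findall` collects group 1 from the one match (1 total).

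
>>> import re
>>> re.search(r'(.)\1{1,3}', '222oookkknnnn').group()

'222'

`\1` is not a pattern — it's the concrete string captured by group 1, re-applied verbatim.
`search` walks the string left to right and returns the first match it finds.
The match spans [0:3] → '222'.
Captured: group 1 = '2'.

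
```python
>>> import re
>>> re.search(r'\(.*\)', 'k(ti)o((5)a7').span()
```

`search` walks the string left to right and returns the first match it finds.
The match spans [1:10] → '(ti)o((5)'.

(1, 10)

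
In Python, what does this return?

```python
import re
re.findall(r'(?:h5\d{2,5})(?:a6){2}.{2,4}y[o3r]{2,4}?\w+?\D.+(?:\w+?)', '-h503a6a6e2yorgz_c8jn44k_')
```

['h503a6a6e2yorgz_c8jn44k_']

With no groups in the pattern, `findall` gives back each whole match — 1 here.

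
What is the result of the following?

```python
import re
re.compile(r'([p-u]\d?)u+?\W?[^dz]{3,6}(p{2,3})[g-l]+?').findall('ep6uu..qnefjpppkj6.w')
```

This matches a character in [p-u], then optionally a digit (captured); then one or more of the literal 'u' (lazy), then optionally a non-word character, then 3 to 6 of any character except [dz]; then 2 to 3 of a literal 'p' (captured); then one or more of a character in [g-l] (lazy).
Matches: at [1:16] match 'p6uu..qnefjpppk', groups = ('p6', 'ppp').
2 groups means the one result is a tuple of 2 captured strings — 1 here.

[('p6', 'ppp')]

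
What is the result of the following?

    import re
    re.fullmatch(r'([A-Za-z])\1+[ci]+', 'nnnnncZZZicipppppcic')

None

`\1` has to match the exact text group 1 already captured.
For `fullmatch`, every character of the input must be accounted for by the pattern.
Here the string isn't matched end-to-end, so the call returns None.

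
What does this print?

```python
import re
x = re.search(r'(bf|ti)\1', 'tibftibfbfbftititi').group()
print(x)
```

The backreference `\1` re-matches whatever the first group consumed, character for character.
Unlike `match`, `search` isn't anchored — it looks for the pattern anywhere in the string.
The match spans [6:10] → 'bfbf'.
Captured: group 1 = 'bf'.

bfbf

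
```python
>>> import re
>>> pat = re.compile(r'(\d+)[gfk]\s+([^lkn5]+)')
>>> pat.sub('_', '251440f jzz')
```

'_'

This matches one or more of a digit (captured); then one of [gfk], then one or more of whitespace; then one or more of any character except [lkn5] (captured).
Matches: at [0:11] → '251440f jzz'.
Every occurrence is swapped for '_'.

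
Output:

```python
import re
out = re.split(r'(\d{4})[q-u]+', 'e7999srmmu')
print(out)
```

['e', '7999', 'mmu']

The pattern matches exactly 4 of a digit (captured); then one or more of a character in [q-u].
Matches to split on: at [1:7] → '7999sr'.
The group in the pattern means `split` returns the separators' captures alongside the pieces.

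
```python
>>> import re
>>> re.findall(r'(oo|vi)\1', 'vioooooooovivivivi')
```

['oo', 'oo', 'vi', 'vi']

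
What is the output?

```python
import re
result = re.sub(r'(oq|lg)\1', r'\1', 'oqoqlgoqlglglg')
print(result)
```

After group 1 captures some text, `\1` only succeeds where that same text appears again.
Matches: at [0:4] → 'oqoq'; at [8:12] → 'lglg'.
`\1` in the replacement pulls in group 1's text for each match.

oqlgoqlglg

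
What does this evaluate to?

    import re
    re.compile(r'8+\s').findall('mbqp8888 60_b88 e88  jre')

This matches one or more of a literal '8'; then whitespace.
Scanning left to right: at [4:9] → '8888 '; at [13:16] → '88 '; at [17:20] → '88 '.
No capturing groups, so `findall` returns the 3 full match strings.

['8888 ', '88 ', '88 ']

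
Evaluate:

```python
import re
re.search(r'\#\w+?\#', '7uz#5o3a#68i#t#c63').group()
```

The match spans [3:9] → '#5o3a#'.

'#5o3a#'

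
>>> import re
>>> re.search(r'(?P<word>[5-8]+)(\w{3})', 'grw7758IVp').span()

(3, 10)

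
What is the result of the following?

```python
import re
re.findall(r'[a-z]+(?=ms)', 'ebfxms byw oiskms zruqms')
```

Lookahead/lookbehind check context without consuming it, so the matched span excludes the asserted characters.
With no groups in the pattern, `findall` gives back each whole match — 3 here.

['ebfx', 'oisk', 'zruq']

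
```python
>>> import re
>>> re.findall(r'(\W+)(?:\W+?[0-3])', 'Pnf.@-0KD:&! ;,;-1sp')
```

The pattern matches one or more of a non-word character (captured); then one or more of a non-word character (lazy), then a character in [0-3] (non-capturing group).
Because there's exactly one group, `findall` drops the full match and keeps group 1 from each hit.

['.@', ':&! ;,;']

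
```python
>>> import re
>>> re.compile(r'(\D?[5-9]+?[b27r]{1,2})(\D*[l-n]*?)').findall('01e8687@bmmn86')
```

[('e8687', '@bmmn')]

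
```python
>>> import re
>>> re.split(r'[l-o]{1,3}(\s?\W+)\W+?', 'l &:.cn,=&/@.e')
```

['', ' &:', 'c', ',=&/@', 'e']

Pattern: 1 to 3 of a character in [l-o]; then optionally whitespace, then one or more of a non-word character (captured); then one or more of a non-word character (lazy).
Matches to split on: at [0:5] → 'l &:.'; at [6:13] → 'n,=&/@.'.
With a capturing group present, the delimiter's captured portion is kept in the result list.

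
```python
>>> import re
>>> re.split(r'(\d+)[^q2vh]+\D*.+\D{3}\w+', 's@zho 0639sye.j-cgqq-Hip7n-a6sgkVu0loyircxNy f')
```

['s@zho ', '0639', '']

With a capturing group present, the delimiter's captured portion is kept in the result list.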